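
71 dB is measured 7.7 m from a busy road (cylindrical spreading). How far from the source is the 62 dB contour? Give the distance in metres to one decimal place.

Line-source spreading drops the level by 10·log₁₀(r₂/r₁); inverting, r₂/r₁ = 10^(ΔL/10).
r₂ = 7.7·10^((71−62)/10) = 7.7·10^(9.0/10) = 61.16 m.

61.2 m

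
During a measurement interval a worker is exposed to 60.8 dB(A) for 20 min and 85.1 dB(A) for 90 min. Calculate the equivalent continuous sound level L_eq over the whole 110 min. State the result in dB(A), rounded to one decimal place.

84.2 dB(A)

The energy average is taken in the linear domain: L_eq = 10·log₁₀[(Σ tᵢ·10^(Lᵢ/10))/T], T = 110 min.
Σ tᵢ·10^(Lᵢ/10) = 20·10^(60.8/10) + 90·10^(85.1/10) = 2.915e+10.
L_eq = 10·log₁₀(2.915e+10/110) = 84.23 dB(A).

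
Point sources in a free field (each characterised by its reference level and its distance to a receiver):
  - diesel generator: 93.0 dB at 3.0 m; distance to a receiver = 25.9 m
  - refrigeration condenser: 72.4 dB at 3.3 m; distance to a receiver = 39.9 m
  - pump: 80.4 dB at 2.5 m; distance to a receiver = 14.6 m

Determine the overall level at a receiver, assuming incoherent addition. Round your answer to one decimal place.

74.8 dB

Propagate each source to the receiver with L = L_ref − 20·log₁₀(r/r_ref), then add intensities.
diesel generator: 93.0 − 20·log₁₀(25.9/3.0) = 93.0 − 18.72 = 74.28 dB.
refrigeration condenser: 72.4 − 20·log₁₀(39.9/3.3) = 72.4 − 21.65 = 50.75 dB.
pump: 80.4 − 20·log₁₀(14.6/2.5) = 80.4 − 15.33 = 65.07 dB.
Σ 10^(L/10) = 3.010e+07 → L_total = 10·log₁₀(3.010e+07) = 74.79 dB.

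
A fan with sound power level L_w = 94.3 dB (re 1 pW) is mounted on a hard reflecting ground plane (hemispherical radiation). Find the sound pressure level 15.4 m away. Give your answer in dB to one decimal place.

Free-field hemispherical radiation: L_p = L_w − 10·log₁₀(2π·r²), r = 15.4 m.
2π·r² = 1490 m², 10·log₁₀ of that is 31.732 dB.
L_p = 94.3 − 31.732 = 62.57 dB.

62.6 dB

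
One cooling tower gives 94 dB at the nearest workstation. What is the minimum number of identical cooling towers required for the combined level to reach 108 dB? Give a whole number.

26

N identical sources give L₁ + 10·log₁₀ N, so require 10·log₁₀ N ≥ 108 − 94 = 14.0 dB.
N ≥ 10^(14.0/10) = 25.119, so N = 26.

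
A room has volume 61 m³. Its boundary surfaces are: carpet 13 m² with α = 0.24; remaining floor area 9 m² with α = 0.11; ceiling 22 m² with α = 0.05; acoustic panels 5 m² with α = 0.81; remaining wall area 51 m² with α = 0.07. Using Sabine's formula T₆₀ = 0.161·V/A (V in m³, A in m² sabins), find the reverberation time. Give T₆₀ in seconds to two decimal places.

A = Σ Sᵢαᵢ = 13·0.24 + 9·0.11 + 22·0.05 + 5·0.81 + 51·0.07 = 12.83 m².
T₆₀ = 0.161 × 61 / 12.83 = 0.765 s.

0.77 s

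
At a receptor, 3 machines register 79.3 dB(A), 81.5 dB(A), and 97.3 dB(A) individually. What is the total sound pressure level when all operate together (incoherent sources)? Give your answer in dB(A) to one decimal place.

Incoherent sources combine by intensity addition: L_total = 10·log₁₀(Σ 10^(L_i/10)).
Σ 10^(L/10) = 10^(79.3/10) + 10^(81.5/10) + 10^(97.3/10) = 5.597e+09.
L_total = 10·log₁₀(5.597e+09) = 97.48 dB(A).

97.5 dB(A)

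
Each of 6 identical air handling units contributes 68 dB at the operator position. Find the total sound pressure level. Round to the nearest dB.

76 dB

L_total = L₁ + 10·log₁₀ N for N identical incoherent sources.
L_total = 68 + 10·log₁₀(6) = 68 + 7.782 = 75.78 dB.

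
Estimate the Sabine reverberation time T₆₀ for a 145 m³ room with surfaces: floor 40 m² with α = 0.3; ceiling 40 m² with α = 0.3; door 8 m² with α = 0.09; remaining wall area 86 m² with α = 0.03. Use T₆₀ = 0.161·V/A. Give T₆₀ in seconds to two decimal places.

Summing Sᵢαᵢ: 40·0.3 + 40·0.3 + 8·0.09 + 86·0.03 = 27.30 m².
T₆₀ = 0.161 × 145 / 27.30 = 0.855 s.

0.86 s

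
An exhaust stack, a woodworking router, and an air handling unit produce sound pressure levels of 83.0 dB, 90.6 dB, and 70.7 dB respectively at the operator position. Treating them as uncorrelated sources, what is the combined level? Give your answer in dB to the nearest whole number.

For uncorrelated sources the intensities add, so convert each level to linear form, sum, and take 10·log₁₀ of the total.
Σ 10^(L/10) = 10^(83.0/10) + 10^(90.6/10) + 10^(70.7/10) = 1.359e+09.
L_total = 10·log₁₀(1.359e+09) = 91.33 dB.

91 dB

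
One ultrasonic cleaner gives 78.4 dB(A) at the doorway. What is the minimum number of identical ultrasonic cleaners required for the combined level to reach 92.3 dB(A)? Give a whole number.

Need L₁ + 10·log₁₀ N ≥ 92.3, i.e. log₁₀ N ≥ 1.39.
N ≥ 10^(13.9/10) = 24.547, so N = 25.

25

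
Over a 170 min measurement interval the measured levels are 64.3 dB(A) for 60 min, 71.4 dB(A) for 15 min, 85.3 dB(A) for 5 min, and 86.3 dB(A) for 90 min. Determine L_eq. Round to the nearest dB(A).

84 dB(A)

L_eq = 10·log₁₀[(1/T)·Σ tᵢ·10^(Lᵢ/10)] with T = 170 min.
Σ tᵢ·10^(Lᵢ/10) = 60·10^(64.3/10) + 15·10^(71.4/10) + 5·10^(85.3/10) + 90·10^(86.3/10) = 4.045e+10.
L_eq = 10·log₁₀(4.045e+10/170) = 83.77 dB(A).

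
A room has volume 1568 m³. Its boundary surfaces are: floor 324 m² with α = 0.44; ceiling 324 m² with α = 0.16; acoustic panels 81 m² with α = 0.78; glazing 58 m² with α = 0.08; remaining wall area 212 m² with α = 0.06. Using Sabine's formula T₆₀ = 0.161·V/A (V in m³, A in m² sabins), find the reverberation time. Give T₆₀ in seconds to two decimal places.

Summing Sᵢαᵢ: 324·0.44 + 324·0.16 + 81·0.78 + 58·0.08 + 212·0.06 = 274.94 m².
T₆₀ = 0.161·V/A = 0.161·1568/274.94 = 0.918 s.

0.92 s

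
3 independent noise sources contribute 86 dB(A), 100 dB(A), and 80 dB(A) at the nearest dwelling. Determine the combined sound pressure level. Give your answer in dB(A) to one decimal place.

Incoherent sources combine by intensity addition: L_total = 10·log₁₀(Σ 10^(L_i/10)).
Σ 10^(L/10) = 10^(86/10) + 10^(100/10) + 10^(80/10) = 1.050e+10.
L_total = 10·log₁₀(1.050e+10) = 100.21 dB(A).

100.2 dB(A)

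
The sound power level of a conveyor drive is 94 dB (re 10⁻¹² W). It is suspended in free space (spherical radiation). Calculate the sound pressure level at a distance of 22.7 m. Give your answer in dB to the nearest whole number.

56 dB

L_p = L_w − 10·log₁₀(4π·r²) with r = 22.7 m.
4π·r² = 6475 m², 10·log₁₀ of that is 38.113 dB.
L_p = 94 − 38.113 = 55.89 dB.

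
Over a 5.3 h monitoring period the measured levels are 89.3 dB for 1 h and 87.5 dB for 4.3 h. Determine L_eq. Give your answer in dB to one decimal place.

87.9 dB

Weight each interval's intensity by its duration and average over T = 5.3 h:
Σ tᵢ·10^(Lᵢ/10) = 1·10^(89.3/10) + 4.3·10^(87.5/10) = 3.269e+09.
L_eq = 10·log₁₀(3.269e+09/5.3) = 87.90 dB.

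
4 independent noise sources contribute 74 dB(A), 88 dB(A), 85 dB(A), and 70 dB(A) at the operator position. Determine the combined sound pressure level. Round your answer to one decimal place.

89.9 dB(A)

For uncorrelated sources the intensities add, so convert each level to linear form, sum, and take 10·log₁₀ of the total.
Σ 10^(L/10) = 10^(74/10) + 10^(88/10) + 10^(85/10) + 10^(70/10) = 9.823e+08.
L_total = 10·log₁₀(9.823e+08) = 89.92 dB(A).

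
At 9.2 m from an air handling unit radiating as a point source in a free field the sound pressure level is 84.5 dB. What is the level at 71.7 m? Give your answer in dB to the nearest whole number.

67 dB

Spherical spreading from a point source gives a 20·log₁₀(r₂/r₁) drop.
L₂ = 84.5 − 20·log₁₀(71.7/9.2) = 84.5 − 17.835 = 66.67 dB.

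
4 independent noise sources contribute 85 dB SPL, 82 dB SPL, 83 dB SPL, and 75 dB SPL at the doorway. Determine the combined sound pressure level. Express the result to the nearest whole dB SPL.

88 dB SPL

Incoherent sources combine by intensity addition: L_total = 10·log₁₀(Σ 10^(L_i/10)).
Σ 10^(L/10) = 10^(85/10) + 10^(82/10) + 10^(83/10) + 10^(75/10) = 7.059e+08.
L_total = 10·log₁₀(7.059e+08) = 88.49 dB SPL.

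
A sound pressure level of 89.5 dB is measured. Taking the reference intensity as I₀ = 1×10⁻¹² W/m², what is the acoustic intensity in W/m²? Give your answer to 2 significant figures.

L = 10·log₁₀(I/I₀) ⇒ I = I₀·10^(L/10) = 10⁻¹² × 10^8.95.

0.00089 W/m²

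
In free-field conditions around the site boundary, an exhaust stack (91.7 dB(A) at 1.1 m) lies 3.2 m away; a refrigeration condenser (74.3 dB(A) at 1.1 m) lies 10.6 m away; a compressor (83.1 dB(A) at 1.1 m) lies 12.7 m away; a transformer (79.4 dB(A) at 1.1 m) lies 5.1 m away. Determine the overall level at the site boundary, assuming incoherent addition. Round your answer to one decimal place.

82.6 dB(A)

First find each source's level at the receiver (point-source: −20·log₁₀(r/r_ref)), then combine on an intensity basis.
exhaust stack: 91.7 − 20·log₁₀(3.2/1.1) = 91.7 − 9.28 = 82.42 dB(A).
refrigeration condenser: 74.3 − 20·log₁₀(10.6/1.1) = 74.3 − 19.68 = 54.62 dB(A).
compressor: 83.1 − 20·log₁₀(12.7/1.1) = 83.1 − 21.25 = 61.85 dB(A).
transformer: 79.4 − 20·log₁₀(5.1/1.1) = 79.4 − 13.32 = 66.08 dB(A).
Σ 10^(L/10) = 1.807e+08 → L_total = 10·log₁₀(1.807e+08) = 82.57 dB(A).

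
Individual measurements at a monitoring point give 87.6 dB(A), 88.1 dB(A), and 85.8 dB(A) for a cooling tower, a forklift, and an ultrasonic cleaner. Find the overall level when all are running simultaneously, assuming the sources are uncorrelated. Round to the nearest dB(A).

92 dB(A)

Incoherent sources combine by intensity addition: L_total = 10·log₁₀(Σ 10^(L_i/10)).
Σ 10^(L/10) = 10^(87.6/10) + 10^(88.1/10) + 10^(85.8/10) = 1.601e+09.
L_total = 10·log₁₀(1.601e+09) = 92.04 dB(A).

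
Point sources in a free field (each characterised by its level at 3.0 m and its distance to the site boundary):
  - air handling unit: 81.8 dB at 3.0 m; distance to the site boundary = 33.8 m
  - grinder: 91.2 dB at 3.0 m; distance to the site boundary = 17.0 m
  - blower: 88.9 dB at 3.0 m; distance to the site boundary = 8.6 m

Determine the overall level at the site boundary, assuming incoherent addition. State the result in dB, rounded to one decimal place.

81.4 dB

Propagate each source to the receiver with L = L_ref − 20·log₁₀(r/r_ref), then add intensities.
air handling unit: 81.8 − 20·log₁₀(33.8/3.0) = 81.8 − 21.04 = 60.76 dB.
grinder: 91.2 − 20·log₁₀(17.0/3.0) = 91.2 − 15.07 = 76.13 dB.
blower: 88.9 − 20·log₁₀(8.6/3.0) = 88.9 − 9.15 = 79.75 dB.
Σ 10^(L/10) = 1.367e+08 → L_total = 10·log₁₀(1.367e+08) = 81.36 dB.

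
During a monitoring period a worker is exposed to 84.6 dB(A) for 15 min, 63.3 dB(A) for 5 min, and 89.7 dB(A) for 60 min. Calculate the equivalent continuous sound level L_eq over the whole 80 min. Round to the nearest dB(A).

L_eq = 10·log₁₀[(1/T)·Σ tᵢ·10^(Lᵢ/10)] with T = 80 min.
Σ tᵢ·10^(Lᵢ/10) = 15·10^(84.6/10) + 5·10^(63.3/10) + 60·10^(89.7/10) = 6.033e+10.
L_eq = 10·log₁₀(6.033e+10/80) = 88.77 dB(A).

89 dB(A)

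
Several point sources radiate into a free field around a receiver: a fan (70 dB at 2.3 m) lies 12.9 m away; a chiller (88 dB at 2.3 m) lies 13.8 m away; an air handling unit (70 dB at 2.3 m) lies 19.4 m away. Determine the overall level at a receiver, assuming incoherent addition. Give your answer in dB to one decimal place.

72.5 dB

Apply inverse-square spreading to bring every level to the receiver, then sum 10^(L/10).
fan: 70 − 20·log₁₀(12.9/2.3) = 70 − 14.98 = 55.02 dB.
chiller: 88 − 20·log₁₀(13.8/2.3) = 88 − 15.56 = 72.44 dB.
air handling unit: 70 − 20·log₁₀(19.4/2.3) = 70 − 18.52 = 51.48 dB.
Σ 10^(L/10) = 1.799e+07 → L_total = 10·log₁₀(1.799e+07) = 72.55 dB.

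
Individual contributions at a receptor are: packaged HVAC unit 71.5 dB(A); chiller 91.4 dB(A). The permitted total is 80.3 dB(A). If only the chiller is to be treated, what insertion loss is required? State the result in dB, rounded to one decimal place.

11.7 dB

Fixed contribution from the other source: Σ 10^(L/10) = 10^(71.5/10) = 1.413e+07 (71.50 dB(A)).
The limit corresponds to 10^(80.3/10) = 1.072e+08; subtracting the fixed part leaves 9.303e+07 for the chiller, i.e. 79.69 dB(A).
So the chiller must be reduced from 91.4 to 79.69 dB(A): IL = 11.71 dB.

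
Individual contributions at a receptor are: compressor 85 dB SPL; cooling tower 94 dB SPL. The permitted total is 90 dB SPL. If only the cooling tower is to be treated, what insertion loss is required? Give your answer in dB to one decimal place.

Everything except the cooling tower sums to 10^(85/10) = 3.162e+08 in linear terms, 85.00 dB SPL.
To meet 90 dB SPL overall, the treated cooling tower may contribute at most 10^(90/10) − 3.162e+08 = 6.838e+08, i.e. 88.35 dB SPL.
Required insertion loss = 94 − 88.35 = 5.65 dB.

5.7 dB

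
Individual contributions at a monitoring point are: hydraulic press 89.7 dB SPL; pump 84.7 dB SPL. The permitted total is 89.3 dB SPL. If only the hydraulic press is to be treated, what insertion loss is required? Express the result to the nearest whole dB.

The untreated sources together contribute 10^(84.7/10) = 2.951e+08, i.e. 84.70 dB SPL.
The limit corresponds to 10^(89.3/10) = 8.511e+08; subtracting the fixed part leaves 5.560e+08 for the hydraulic press, i.e. 87.45 dB SPL.
So the hydraulic press must be reduced from 89.7 to 87.45 dB SPL: IL = 2.25 dB.

2 dB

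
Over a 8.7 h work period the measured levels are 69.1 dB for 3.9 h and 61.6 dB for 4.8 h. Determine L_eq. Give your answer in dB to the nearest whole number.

66 dB

The energy average is taken in the linear domain: L_eq = 10·log₁₀[(Σ tᵢ·10^(Lᵢ/10))/T], T = 8.7 h.
Σ tᵢ·10^(Lᵢ/10) = 3.9·10^(69.1/10) + 4.8·10^(61.6/10) = 3.864e+07.
L_eq = 10·log₁₀(3.864e+07/8.7) = 66.48 dB.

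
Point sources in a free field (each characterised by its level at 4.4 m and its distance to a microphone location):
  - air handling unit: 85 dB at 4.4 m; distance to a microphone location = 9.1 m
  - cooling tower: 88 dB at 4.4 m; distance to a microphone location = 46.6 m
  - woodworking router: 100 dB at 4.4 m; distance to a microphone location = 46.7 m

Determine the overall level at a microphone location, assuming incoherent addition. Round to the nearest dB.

82 dB

First find each source's level at the receiver (point-source: −20·log₁₀(r/r_ref)), then combine on an intensity basis.
air handling unit: 85 − 20·log₁₀(9.1/4.4) = 85 − 6.31 = 78.69 dB.
cooling tower: 88 − 20·log₁₀(46.6/4.4) = 88 − 20.50 = 67.50 dB.
woodworking router: 100 − 20·log₁₀(46.7/4.4) = 100 − 20.52 = 79.48 dB.
Σ 10^(L/10) = 1.683e+08 → L_total = 10·log₁₀(1.683e+08) = 82.26 dB.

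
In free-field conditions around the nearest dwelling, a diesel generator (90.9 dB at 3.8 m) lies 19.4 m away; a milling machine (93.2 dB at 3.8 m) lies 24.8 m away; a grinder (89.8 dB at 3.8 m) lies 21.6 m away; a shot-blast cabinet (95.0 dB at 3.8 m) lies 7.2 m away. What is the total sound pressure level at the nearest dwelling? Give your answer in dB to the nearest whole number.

90 dB

Apply inverse-square spreading to bring every level to the receiver, then sum 10^(L/10).
diesel generator: 90.9 − 20·log₁₀(19.4/3.8) = 90.9 − 14.16 = 76.74 dB.
milling machine: 93.2 − 20·log₁₀(24.8/3.8) = 93.2 − 16.29 = 76.91 dB.
grinder: 89.8 − 20·log₁₀(21.6/3.8) = 89.8 − 15.09 = 74.71 dB.
shot-blast cabinet: 95.0 − 20·log₁₀(7.2/3.8) = 95.0 − 5.55 = 89.45 dB.
Σ 10^(L/10) = 1.007e+09 → L_total = 10·log₁₀(1.007e+09) = 90.03 dB.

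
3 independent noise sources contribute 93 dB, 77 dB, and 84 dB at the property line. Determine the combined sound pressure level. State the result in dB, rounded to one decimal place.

93.6 dB

Incoherent sources combine by intensity addition: L_total = 10·log₁₀(Σ 10^(L_i/10)).
Σ 10^(L/10) = 10^(93/10) + 10^(77/10) + 10^(84/10) = 2.297e+09.
L_total = 10·log₁₀(2.297e+09) = 93.61 dB.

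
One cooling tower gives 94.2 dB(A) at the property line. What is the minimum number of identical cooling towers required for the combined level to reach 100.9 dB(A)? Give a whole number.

Need L₁ + 10·log₁₀ N ≥ 100.9, i.e. log₁₀ N ≥ 0.67.
N ≥ 10^(6.7/10) = 4.677, so N = 5.

5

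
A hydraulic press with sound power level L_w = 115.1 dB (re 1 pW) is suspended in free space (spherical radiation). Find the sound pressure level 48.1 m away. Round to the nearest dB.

L_p = L_w − 10·log₁₀(4π·r²) with r = 48.1 m.
4π·r² = 2.907e+04 m², 10·log₁₀ of that is 44.635 dB.
L_p = 115.1 − 44.635 = 70.46 dB.

70 dB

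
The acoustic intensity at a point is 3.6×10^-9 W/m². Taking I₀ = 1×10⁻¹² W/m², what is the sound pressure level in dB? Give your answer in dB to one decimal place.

35.6 dB

I/I₀ = 3.6×10^-9/10⁻¹² = 3.6×10^3, and L = 10·log₁₀(I/I₀).
L = 10·(0.5563 + 3) = 35.56 dB.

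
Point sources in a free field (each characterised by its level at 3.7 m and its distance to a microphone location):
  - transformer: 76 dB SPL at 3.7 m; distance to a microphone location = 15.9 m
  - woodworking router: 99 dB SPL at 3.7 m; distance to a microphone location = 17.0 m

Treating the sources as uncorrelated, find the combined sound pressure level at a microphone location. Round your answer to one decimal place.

85.8 dB SPL

First find each source's level at the receiver (point-source: −20·log₁₀(r/r_ref)), then combine on an intensity basis.
transformer: 76 − 20·log₁₀(15.9/3.7) = 76 − 12.66 = 63.34 dB SPL.
woodworking router: 99 − 20·log₁₀(17.0/3.7) = 99 − 13.24 = 85.76 dB SPL.
Σ 10^(L/10) = 3.784e+08 → L_total = 10·log₁₀(3.784e+08) = 85.78 dB SPL.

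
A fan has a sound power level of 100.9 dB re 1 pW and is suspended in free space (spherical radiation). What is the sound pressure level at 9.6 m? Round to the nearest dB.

The power spreads over a sphere of area 4π·r², so L_p = L_w − 10·log₁₀(4π·r²).
4π·r² = 1158 m², 10·log₁₀ of that is 30.638 dB.
L_p = 100.9 − 30.638 = 70.26 dB.

70 dB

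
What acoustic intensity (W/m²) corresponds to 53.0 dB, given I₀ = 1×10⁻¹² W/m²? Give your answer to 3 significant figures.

2.00e-07 W/m²

L = 10·log₁₀(I/I₀) ⇒ I = I₀·10^(L/10) = 10⁻¹² × 10^5.30.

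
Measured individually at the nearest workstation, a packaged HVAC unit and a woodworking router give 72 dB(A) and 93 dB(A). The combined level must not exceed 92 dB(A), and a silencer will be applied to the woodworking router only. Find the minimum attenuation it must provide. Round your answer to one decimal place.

1.0 dB

Fixed contribution from the other source: Σ 10^(L/10) = 10^(72/10) = 1.585e+07 (72.00 dB(A)).
To meet 92 dB(A) overall, the treated woodworking router may contribute at most 10^(92/10) − 1.585e+07 = 1.569e+09, i.e. 91.96 dB(A).
So the woodworking router must be reduced from 93 to 91.96 dB(A): IL = 1.04 dB.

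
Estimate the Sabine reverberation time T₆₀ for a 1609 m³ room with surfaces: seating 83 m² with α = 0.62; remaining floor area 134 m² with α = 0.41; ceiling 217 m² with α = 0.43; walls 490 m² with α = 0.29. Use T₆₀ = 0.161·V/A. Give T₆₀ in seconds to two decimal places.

Total absorption A = 83·0.62 + 134·0.41 + 217·0.43 + 490·0.29 = 341.81 m² sabins.
T₆₀ = 0.161 × 1609 / 341.81 = 0.758 s.

0.76 s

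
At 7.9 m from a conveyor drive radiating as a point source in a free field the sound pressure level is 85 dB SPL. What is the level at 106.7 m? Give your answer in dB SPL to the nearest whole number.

Point-source attenuation: ΔL = 20·log₁₀(r₂/r₁) = 20·log₁₀(106.7/7.9) = 22.611 dB.
L₂ = 85 − 20·log₁₀(106.7/7.9) = 85 − 22.611 = 62.39 dB SPL.

62 dB SPL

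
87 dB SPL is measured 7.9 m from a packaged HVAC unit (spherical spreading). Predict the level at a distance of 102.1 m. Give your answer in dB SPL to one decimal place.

64.8 dB SPL

For a point source, L₂ = L₁ − 20·log₁₀(r₂/r₁).
L₂ = 87 − 20·log₁₀(102.1/7.9) = 87 − 22.228 = 64.77 dB SPL.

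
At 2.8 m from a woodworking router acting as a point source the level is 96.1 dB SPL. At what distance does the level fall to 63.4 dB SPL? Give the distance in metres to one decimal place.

Point-source spreading drops the level by 20·log₁₀(r₂/r₁); inverting, r₂/r₁ = 10^(ΔL/20).
r₂ = 2.8·10^((96.1−63.4)/20) = 2.8·10^(32.7/20) = 120.83 m.

120.8 m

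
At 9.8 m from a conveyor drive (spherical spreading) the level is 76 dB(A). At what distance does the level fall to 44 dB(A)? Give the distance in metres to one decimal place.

Point-source spreading drops the level by 20·log₁₀(r₂/r₁); inverting, r₂/r₁ = 10^(ΔL/20).
r₂ = 9.8·10^((76−44)/20) = 9.8·10^(32.0/20) = 390.15 m.

390.1 m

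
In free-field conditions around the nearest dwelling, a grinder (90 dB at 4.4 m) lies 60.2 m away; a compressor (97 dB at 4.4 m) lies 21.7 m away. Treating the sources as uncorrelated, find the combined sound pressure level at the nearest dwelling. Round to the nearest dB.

83 dB

Apply inverse-square spreading to bring every level to the receiver, then sum 10^(L/10).
grinder: 90 − 20·log₁₀(60.2/4.4) = 90 − 22.72 = 67.28 dB.
compressor: 97 − 20·log₁₀(21.7/4.4) = 97 − 13.86 = 83.14 dB.
Σ 10^(L/10) = 2.114e+08 → L_total = 10·log₁₀(2.114e+08) = 83.25 dB.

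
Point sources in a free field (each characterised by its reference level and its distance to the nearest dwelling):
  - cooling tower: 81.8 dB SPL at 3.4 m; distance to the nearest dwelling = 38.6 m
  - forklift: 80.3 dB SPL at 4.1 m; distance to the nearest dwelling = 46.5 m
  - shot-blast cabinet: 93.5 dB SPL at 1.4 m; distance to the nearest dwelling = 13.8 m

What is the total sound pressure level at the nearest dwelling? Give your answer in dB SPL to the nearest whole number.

74 dB SPL

Apply inverse-square spreading to bring every level to the receiver, then sum 10^(L/10).
cooling tower: 81.8 − 20·log₁₀(38.6/3.4) = 81.8 − 21.10 = 60.70 dB SPL.
forklift: 80.3 − 20·log₁₀(46.5/4.1) = 80.3 − 21.09 = 59.21 dB SPL.
shot-blast cabinet: 93.5 − 20·log₁₀(13.8/1.4) = 93.5 − 19.88 = 73.62 dB SPL.
Σ 10^(L/10) = 2.505e+07 → L_total = 10·log₁₀(2.505e+07) = 73.99 dB SPL.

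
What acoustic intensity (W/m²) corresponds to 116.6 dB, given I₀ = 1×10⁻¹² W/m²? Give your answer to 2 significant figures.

0.46 W/m²

I = I₀·10^(L/10) = 10⁻¹² × 10^(116.6/10) = 10^(-0.340).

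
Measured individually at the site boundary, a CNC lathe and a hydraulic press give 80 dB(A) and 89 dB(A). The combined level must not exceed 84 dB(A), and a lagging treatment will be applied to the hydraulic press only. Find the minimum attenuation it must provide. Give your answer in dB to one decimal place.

7.2 dB

Everything except the hydraulic press sums to 10^(80/10) = 1.000e+08 in linear terms, 80.00 dB(A).
The limit corresponds to 10^(84/10) = 2.512e+08; subtracting the fixed part leaves 1.512e+08 for the hydraulic press, i.e. 81.80 dB(A).
Required insertion loss = 89 − 81.80 = 7.20 dB.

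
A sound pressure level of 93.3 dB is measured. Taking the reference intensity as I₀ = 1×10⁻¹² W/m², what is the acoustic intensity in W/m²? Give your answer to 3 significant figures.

0.00214 W/m²

L = 10·log₁₀(I/I₀) ⇒ I = I₀·10^(L/10) = 10⁻¹² × 10^9.33.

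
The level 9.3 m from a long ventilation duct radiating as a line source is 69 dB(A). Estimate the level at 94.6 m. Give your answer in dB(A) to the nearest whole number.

Line-source attenuation: ΔL = 10·log₁₀(r₂/r₁) = 10·log₁₀(94.6/9.3) = 10.074 dB.
L₂ = 69 − 10·log₁₀(94.6/9.3) = 69 − 10.074 = 58.93 dB(A).

59 dB(A)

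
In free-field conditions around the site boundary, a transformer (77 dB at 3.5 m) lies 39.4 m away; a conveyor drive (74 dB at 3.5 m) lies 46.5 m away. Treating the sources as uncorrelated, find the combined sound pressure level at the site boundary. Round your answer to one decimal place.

Propagate each source to the receiver with L = L_ref − 20·log₁₀(r/r_ref), then add intensities.
transformer: 77 − 20·log₁₀(39.4/3.5) = 77 − 21.03 = 55.97 dB.
conveyor drive: 74 − 20·log₁₀(46.5/3.5) = 74 − 22.47 = 51.53 dB.
Σ 10^(L/10) = 5.378e+05 → L_total = 10·log₁₀(5.378e+05) = 57.31 dB.

57.3 dB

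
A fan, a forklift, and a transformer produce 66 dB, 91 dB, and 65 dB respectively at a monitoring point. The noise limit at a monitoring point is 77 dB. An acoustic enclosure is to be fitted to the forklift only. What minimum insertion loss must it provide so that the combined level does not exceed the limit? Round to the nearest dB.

15 dB

Fixed contribution from the other sources: Σ 10^(L/10) = 10^(66/10) + 10^(65/10) = 7.143e+06 (68.54 dB).
To meet 77 dB overall, the treated forklift may contribute at most 10^(77/10) − 7.143e+06 = 4.298e+07, i.e. 76.33 dB.
Required insertion loss = 91 − 76.33 = 14.67 dB.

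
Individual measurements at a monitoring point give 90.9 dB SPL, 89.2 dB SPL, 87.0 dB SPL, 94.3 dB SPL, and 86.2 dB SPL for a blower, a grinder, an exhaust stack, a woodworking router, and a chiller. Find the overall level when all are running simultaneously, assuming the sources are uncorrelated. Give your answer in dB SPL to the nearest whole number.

Incoherent sources combine by intensity addition: L_total = 10·log₁₀(Σ 10^(L_i/10)).
Σ 10^(L/10) = 10^(90.9/10) + 10^(89.2/10) + 10^(87.0/10) + 10^(94.3/10) + 10^(86.2/10) = 5.672e+09.
L_total = 10·log₁₀(5.672e+09) = 97.54 dB SPL.

98 dB SPL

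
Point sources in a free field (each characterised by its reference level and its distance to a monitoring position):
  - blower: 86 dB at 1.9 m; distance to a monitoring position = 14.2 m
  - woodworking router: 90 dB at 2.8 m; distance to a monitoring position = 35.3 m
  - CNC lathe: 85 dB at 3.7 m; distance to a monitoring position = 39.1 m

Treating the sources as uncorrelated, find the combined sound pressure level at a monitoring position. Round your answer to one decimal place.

72.1 dB

Apply inverse-square spreading to bring every level to the receiver, then sum 10^(L/10).
blower: 86 − 20·log₁₀(14.2/1.9) = 86 − 17.47 = 68.53 dB.
woodworking router: 90 − 20·log₁₀(35.3/2.8) = 90 − 22.01 = 67.99 dB.
CNC lathe: 85 − 20·log₁₀(39.1/3.7) = 85 − 20.48 = 64.52 dB.
Σ 10^(L/10) = 1.625e+07 → L_total = 10·log₁₀(1.625e+07) = 72.11 dB.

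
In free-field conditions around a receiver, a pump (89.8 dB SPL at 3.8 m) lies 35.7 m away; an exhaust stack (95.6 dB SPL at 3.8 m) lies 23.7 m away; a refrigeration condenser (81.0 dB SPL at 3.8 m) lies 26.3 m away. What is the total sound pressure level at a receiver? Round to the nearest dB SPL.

First find each source's level at the receiver (point-source: −20·log₁₀(r/r_ref)), then combine on an intensity basis.
pump: 89.8 − 20·log₁₀(35.7/3.8) = 89.8 − 19.46 = 70.34 dB SPL.
exhaust stack: 95.6 − 20·log₁₀(23.7/3.8) = 95.6 − 15.90 = 79.70 dB SPL.
refrigeration condenser: 81.0 − 20·log₁₀(26.3/3.8) = 81.0 − 16.80 = 64.20 dB SPL.
Σ 10^(L/10) = 1.068e+08 → L_total = 10·log₁₀(1.068e+08) = 80.29 dB SPL.

80 dB SPL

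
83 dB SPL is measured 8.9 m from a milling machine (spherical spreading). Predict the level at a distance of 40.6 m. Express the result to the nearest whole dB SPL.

70 dB SPL

Spherical spreading from a point source gives a 20·log₁₀(r₂/r₁) drop.
L₂ = 83 − 20·log₁₀(40.6/8.9) = 83 − 13.183 = 69.82 dB SPL.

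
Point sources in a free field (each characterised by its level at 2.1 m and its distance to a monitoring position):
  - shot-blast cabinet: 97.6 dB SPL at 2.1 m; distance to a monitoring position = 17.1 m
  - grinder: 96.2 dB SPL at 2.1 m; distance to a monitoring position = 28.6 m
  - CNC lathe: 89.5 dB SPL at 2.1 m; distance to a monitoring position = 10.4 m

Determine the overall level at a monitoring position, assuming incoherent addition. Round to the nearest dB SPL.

Apply inverse-square spreading to bring every level to the receiver, then sum 10^(L/10).
shot-blast cabinet: 97.6 − 20·log₁₀(17.1/2.1) = 97.6 − 18.22 = 79.38 dB SPL.
grinder: 96.2 − 20·log₁₀(28.6/2.1) = 96.2 − 22.68 = 73.52 dB SPL.
CNC lathe: 89.5 − 20·log₁₀(10.4/2.1) = 89.5 − 13.90 = 75.60 dB SPL.
Σ 10^(L/10) = 1.456e+08 → L_total = 10·log₁₀(1.456e+08) = 81.63 dB SPL.

82 dB SPL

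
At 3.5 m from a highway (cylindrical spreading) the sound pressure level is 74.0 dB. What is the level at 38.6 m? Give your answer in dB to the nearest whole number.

Line-source attenuation: ΔL = 10·log₁₀(r₂/r₁) = 10·log₁₀(38.6/3.5) = 10.425 dB.
L₂ = 74.0 − 10·log₁₀(38.6/3.5) = 74.0 − 10.425 = 63.57 dB.

64 dB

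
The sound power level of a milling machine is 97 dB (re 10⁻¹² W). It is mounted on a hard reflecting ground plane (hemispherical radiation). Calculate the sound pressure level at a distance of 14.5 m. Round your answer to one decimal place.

The power spreads over a hemisphere of area 2π·r², so L_p = L_w − 10·log₁₀(2π·r²).
2π·r² = 1321 m², 10·log₁₀ of that is 31.209 dB.
L_p = 97 − 31.209 = 65.79 dB.

65.8 dB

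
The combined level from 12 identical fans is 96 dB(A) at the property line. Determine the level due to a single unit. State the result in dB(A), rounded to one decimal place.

For N identical incoherent sources L_total = L₁ + 10·log₁₀ N, so L₁ = 96 − 10·log₁₀(12) = 96 − 10.792.

85.2 dB(A)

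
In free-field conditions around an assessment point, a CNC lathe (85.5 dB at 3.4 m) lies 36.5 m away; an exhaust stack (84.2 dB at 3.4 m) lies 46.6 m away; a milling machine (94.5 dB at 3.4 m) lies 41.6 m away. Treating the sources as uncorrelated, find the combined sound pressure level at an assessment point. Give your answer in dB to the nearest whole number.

Propagate each source to the receiver with L = L_ref − 20·log₁₀(r/r_ref), then add intensities.
CNC lathe: 85.5 − 20·log₁₀(36.5/3.4) = 85.5 − 20.62 = 64.88 dB.
exhaust stack: 84.2 − 20·log₁₀(46.6/3.4) = 84.2 − 22.74 = 61.46 dB.
milling machine: 94.5 − 20·log₁₀(41.6/3.4) = 94.5 − 21.75 = 72.75 dB.
Σ 10^(L/10) = 2.331e+07 → L_total = 10·log₁₀(2.331e+07) = 73.67 dB.

74 dB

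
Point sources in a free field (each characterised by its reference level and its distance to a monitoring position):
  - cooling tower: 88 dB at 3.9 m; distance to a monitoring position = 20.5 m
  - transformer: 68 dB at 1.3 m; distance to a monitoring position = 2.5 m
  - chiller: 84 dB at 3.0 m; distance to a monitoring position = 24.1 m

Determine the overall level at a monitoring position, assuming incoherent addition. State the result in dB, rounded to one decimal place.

Apply inverse-square spreading to bring every level to the receiver, then sum 10^(L/10).
cooling tower: 88 − 20·log₁₀(20.5/3.9) = 88 − 14.41 = 73.59 dB.
transformer: 68 − 20·log₁₀(2.5/1.3) = 68 − 5.68 = 62.32 dB.
chiller: 84 − 20·log₁₀(24.1/3.0) = 84 − 18.10 = 65.90 dB.
Σ 10^(L/10) = 2.843e+07 → L_total = 10·log₁₀(2.843e+07) = 74.54 dB.

74.5 dB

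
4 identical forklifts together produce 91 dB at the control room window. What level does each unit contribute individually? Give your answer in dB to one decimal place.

Dividing the total intensity by 4 lowers the level by 10·log₁₀ 4 = 6.021 dB: L₁ = 91 − 6.021.

85.0 dB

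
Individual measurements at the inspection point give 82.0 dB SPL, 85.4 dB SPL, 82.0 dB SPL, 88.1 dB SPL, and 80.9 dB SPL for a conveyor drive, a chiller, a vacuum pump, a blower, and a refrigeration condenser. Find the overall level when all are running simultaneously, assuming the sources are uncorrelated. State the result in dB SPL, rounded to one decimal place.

91.6 dB SPL

For uncorrelated sources the intensities add, so convert each level to linear form, sum, and take 10·log₁₀ of the total.
Σ 10^(L/10) = 10^(82.0/10) + 10^(85.4/10) + 10^(82.0/10) + 10^(88.1/10) + 10^(80.9/10) = 1.432e+09.
L_total = 10·log₁₀(1.432e+09) = 91.56 dB SPL.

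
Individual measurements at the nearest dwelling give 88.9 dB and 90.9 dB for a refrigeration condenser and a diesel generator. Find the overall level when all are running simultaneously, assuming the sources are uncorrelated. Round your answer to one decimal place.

93.0 dB

Incoherent sources combine by intensity addition: L_total = 10·log₁₀(Σ 10^(L_i/10)).
Σ 10^(L/10) = 10^(88.9/10) + 10^(90.9/10) = 2.007e+09.
L_total = 10·log₁₀(2.007e+09) = 93.02 dB.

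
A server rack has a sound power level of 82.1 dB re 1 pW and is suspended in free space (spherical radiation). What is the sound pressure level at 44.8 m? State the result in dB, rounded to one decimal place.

38.1 dB

The power spreads over a sphere of area 4π·r², so L_p = L_w − 10·log₁₀(4π·r²).
4π·r² = 2.522e+04 m², 10·log₁₀ of that is 44.018 dB.
L_p = 82.1 − 44.018 = 38.08 dB.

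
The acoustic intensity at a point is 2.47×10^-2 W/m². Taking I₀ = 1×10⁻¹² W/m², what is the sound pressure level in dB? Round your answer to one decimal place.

103.9 dB

L = 10·log₁₀(I/I₀) = 10·log₁₀(2.47×10^-2/10⁻¹²) = 10·log₁₀(2.47×10^10).
L = 10·(0.3927 + 10) = 103.93 dB.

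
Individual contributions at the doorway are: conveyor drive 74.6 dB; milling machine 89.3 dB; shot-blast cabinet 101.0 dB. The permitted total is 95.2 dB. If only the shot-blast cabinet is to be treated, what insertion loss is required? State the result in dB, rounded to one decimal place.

Everything except the shot-blast cabinet sums to 10^(74.6/10) + 10^(89.3/10) = 8.800e+08 in linear terms, 89.44 dB.
To meet 95.2 dB overall, the treated shot-blast cabinet may contribute at most 10^(95.2/10) − 8.800e+08 = 2.431e+09, i.e. 93.86 dB.
So the shot-blast cabinet must be reduced from 101.0 to 93.86 dB: IL = 7.14 dB.

7.1 dB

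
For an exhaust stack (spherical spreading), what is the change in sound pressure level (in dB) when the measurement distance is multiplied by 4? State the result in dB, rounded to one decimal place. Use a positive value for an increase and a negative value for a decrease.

-12.0 dB

A point source loses 6 dB per doubling of distance; generally ΔL = −20·log₁₀(r₂/r₁).
ΔL = −20·log₁₀(4) = -12.04 dB.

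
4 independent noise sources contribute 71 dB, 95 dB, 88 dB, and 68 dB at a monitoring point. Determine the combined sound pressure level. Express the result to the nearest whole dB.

96 dB

For uncorrelated sources the intensities add, so convert each level to linear form, sum, and take 10·log₁₀ of the total.
Σ 10^(L/10) = 10^(71/10) + 10^(95/10) + 10^(88/10) + 10^(68/10) = 3.812e+09.
L_total = 10·log₁₀(3.812e+09) = 95.81 dB.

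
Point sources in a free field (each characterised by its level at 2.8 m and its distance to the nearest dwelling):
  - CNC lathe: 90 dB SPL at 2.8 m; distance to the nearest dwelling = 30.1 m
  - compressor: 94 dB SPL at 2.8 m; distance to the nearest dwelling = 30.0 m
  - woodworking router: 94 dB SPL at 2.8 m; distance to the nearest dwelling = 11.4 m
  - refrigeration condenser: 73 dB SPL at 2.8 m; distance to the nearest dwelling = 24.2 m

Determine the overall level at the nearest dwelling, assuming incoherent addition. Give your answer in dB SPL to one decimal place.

Propagate each source to the receiver with L = L_ref − 20·log₁₀(r/r_ref), then add intensities.
CNC lathe: 90 − 20·log₁₀(30.1/2.8) = 90 − 20.63 = 69.37 dB SPL.
compressor: 94 − 20·log₁₀(30.0/2.8) = 94 − 20.60 = 73.40 dB SPL.
woodworking router: 94 − 20·log₁₀(11.4/2.8) = 94 − 12.19 = 81.81 dB SPL.
refrigeration condenser: 73 − 20·log₁₀(24.2/2.8) = 73 − 18.73 = 54.27 dB SPL.
Σ 10^(L/10) = 1.823e+08 → L_total = 10·log₁₀(1.823e+08) = 82.61 dB SPL.

82.6 dB SPL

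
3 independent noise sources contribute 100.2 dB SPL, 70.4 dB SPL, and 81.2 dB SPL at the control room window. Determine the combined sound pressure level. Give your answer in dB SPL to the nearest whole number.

For uncorrelated sources the intensities add, so convert each level to linear form, sum, and take 10·log₁₀ of the total.
Σ 10^(L/10) = 10^(100.2/10) + 10^(70.4/10) + 10^(81.2/10) = 1.061e+10.
L_total = 10·log₁₀(1.061e+10) = 100.26 dB SPL.

100 dB SPL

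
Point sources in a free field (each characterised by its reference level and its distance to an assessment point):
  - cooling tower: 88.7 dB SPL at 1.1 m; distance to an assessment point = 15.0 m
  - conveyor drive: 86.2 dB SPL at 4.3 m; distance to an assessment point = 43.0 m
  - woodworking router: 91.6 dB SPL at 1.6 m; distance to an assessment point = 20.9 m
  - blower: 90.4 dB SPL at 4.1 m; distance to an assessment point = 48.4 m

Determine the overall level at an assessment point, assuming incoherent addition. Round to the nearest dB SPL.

74 dB SPL

Propagate each source to the receiver with L = L_ref − 20·log₁₀(r/r_ref), then add intensities.
cooling tower: 88.7 − 20·log₁₀(15.0/1.1) = 88.7 − 22.69 = 66.01 dB SPL.
conveyor drive: 86.2 − 20·log₁₀(43.0/4.3) = 86.2 − 20.00 = 66.20 dB SPL.
woodworking router: 91.6 − 20·log₁₀(20.9/1.6) = 91.6 − 22.32 = 69.28 dB SPL.
blower: 90.4 − 20·log₁₀(48.4/4.1) = 90.4 − 21.44 = 68.96 dB SPL.
Σ 10^(L/10) = 2.449e+07 → L_total = 10·log₁₀(2.449e+07) = 73.89 dB SPL.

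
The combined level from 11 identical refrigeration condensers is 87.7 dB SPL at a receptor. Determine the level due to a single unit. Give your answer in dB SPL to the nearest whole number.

11 equal contributions raise the level by 10·log₁₀ 11 = 10.414 dB, so each unit alone gives 87.7 − 10.414.

77 dB SPL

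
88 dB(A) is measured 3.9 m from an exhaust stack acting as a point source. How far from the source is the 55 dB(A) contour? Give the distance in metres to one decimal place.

174.2 m

Point-source spreading drops the level by 20·log₁₀(r₂/r₁); inverting, r₂/r₁ = 10^(ΔL/20).
r₂ = 3.9·10^((88−55)/20) = 3.9·10^(33.0/20) = 174.21 m.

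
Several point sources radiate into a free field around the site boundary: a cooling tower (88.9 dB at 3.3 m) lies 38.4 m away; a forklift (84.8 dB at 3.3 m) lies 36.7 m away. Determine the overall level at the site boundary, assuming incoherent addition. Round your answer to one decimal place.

69.1 dB

Apply inverse-square spreading to bring every level to the receiver, then sum 10^(L/10).
cooling tower: 88.9 − 20·log₁₀(38.4/3.3) = 88.9 − 21.32 = 67.58 dB.
forklift: 84.8 − 20·log₁₀(36.7/3.3) = 84.8 − 20.92 = 63.88 dB.
Σ 10^(L/10) = 8.175e+06 → L_total = 10·log₁₀(8.175e+06) = 69.12 dB.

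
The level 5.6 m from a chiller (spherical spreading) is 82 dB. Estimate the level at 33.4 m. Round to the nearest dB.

66 dB

Point-source attenuation: ΔL = 20·log₁₀(r₂/r₁) = 20·log₁₀(33.4/5.6) = 15.511 dB.
L₂ = 82 − 20·log₁₀(33.4/5.6) = 82 − 15.511 = 66.49 dB.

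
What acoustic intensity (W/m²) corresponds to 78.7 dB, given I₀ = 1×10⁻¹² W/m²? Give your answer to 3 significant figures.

I = I₀·10^(L/10) = 10⁻¹² × 10^(78.7/10) = 10^(-4.130).

7.41e-05 W/m²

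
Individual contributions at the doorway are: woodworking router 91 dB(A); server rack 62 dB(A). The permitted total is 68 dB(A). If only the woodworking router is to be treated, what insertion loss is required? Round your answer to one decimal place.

24.3 dB

Fixed contribution from the other source: Σ 10^(L/10) = 10^(62/10) = 1.585e+06 (62.00 dB(A)).
The limit corresponds to 10^(68/10) = 6.310e+06; subtracting the fixed part leaves 4.725e+06 for the woodworking router, i.e. 66.74 dB(A).
So the woodworking router must be reduced from 91 to 66.74 dB(A): IL = 24.26 dB.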